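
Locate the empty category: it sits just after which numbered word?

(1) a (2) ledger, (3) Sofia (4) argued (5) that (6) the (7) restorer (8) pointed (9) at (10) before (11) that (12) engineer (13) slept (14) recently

9

The displaced element is "a ledger" (word 2).
It is linked across 1 clause boundary (that).
It functions as the object of the preposition "at" of "pointed", so the gap sits immediately after word 9 ("at").
Base order: Sofia argued that the restorer pointed at a ledger before that engineer slept recently.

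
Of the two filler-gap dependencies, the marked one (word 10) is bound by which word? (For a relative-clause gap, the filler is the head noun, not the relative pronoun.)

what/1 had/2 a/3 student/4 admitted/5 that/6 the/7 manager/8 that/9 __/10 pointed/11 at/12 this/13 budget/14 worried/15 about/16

The marked gap is inside the relative clause, the subject of "pointed".
Its filler is the head noun "manager" (via "that"), at word 8.
(The other dependency links word 1 to a gap after word 16.)

8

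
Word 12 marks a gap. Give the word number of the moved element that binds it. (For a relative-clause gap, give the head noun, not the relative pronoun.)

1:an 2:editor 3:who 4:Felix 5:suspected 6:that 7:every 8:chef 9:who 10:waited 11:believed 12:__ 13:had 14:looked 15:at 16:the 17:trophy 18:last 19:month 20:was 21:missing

2

The gap at 12 is the subject of "looked", inside a relative clause.
The relative pronoun is "who" (word 3); it is bound by the head noun immediately before it.
Its filler is the head noun "editor", at word 2.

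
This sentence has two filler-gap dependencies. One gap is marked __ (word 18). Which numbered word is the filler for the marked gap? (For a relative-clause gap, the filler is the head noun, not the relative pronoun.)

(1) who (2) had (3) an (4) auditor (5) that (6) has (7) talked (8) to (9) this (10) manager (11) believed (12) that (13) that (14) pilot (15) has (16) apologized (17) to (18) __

1

The marked gap is the object of the preposition "to" of "apologized".
Its filler is the fronted wh-phrase "who", at word 1.
(The other dependency links word 4 to a gap after word 5.)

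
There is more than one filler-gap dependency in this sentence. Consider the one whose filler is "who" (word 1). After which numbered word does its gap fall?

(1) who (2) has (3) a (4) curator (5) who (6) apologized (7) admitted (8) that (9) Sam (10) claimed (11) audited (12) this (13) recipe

The displaced element is "who" (word 1).
It is linked across 2 clause boundaries (that → Ø).
It functions as the subject of "audited", so the gap sits immediately after word 10 ("claimed").
Base order: A curator who apologized has admitted that Sam claimed that who audited this recipe.

10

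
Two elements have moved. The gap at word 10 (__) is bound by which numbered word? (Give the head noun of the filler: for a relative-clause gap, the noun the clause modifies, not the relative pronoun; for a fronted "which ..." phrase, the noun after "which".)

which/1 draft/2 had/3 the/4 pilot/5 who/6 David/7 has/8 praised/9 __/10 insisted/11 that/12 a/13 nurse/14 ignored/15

5

The marked gap is inside the relative clause, the direct object of "praised".
Its filler is the head noun "pilot" (via "who"), at word 5.
(The other dependency links word 2 to a gap after word 15.)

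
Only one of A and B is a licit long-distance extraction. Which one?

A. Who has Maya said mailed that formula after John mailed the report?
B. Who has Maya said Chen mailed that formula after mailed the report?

In B, the wh-phrase is extracted from inside an adjunct island (introduced by "after"), which blocks movement.
In A, the extraction path crosses only that-complement boundaries, which are transparent.
So A is grammatical.

A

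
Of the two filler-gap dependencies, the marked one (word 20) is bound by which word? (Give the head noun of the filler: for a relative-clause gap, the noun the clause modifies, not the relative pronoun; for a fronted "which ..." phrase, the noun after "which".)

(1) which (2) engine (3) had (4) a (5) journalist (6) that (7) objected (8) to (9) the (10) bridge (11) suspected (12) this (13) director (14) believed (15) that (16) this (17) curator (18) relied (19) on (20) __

2

The marked gap is the object of the preposition "on" of "relied".
Its filler is the fronted wh-phrase "which engine", at word 2.
(The other dependency links word 5 to a gap after word 6.)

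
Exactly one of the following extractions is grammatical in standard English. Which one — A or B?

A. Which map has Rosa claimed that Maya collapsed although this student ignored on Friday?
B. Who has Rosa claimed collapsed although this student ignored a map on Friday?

B

In A, the wh-phrase is extracted from inside an adjunct island (introduced by "although"), which blocks movement.
In B, the extraction path crosses only that-complement boundaries, which are transparent.
So B is grammatical.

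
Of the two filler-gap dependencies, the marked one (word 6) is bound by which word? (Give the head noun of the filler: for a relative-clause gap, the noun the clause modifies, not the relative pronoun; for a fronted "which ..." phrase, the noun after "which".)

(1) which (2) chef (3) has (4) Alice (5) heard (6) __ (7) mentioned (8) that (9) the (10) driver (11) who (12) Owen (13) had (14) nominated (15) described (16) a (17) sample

The marked gap is the subject of "mentioned".
Its filler is the fronted wh-phrase "which chef", at word 2.
(The other dependency links word 10 to a gap after word 14.)

2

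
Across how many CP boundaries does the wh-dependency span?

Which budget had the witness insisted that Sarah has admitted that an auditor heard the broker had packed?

"which budget" is extracted from the object of "packed".
Boundaries crossed, outermost first: [that], [that], [Ø] — 3 in total.

3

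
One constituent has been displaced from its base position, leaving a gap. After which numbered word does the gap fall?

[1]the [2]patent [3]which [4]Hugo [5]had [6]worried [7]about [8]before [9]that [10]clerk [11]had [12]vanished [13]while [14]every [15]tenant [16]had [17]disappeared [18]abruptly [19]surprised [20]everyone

7

The displaced element is "the patent" (word 2).
It functions as the object of the preposition "about" of "worried", so the gap sits immediately after word 7 ("about").
Base order: Hugo had worried about the patent before that clerk had vanished while every tenant had disappeared abruptly.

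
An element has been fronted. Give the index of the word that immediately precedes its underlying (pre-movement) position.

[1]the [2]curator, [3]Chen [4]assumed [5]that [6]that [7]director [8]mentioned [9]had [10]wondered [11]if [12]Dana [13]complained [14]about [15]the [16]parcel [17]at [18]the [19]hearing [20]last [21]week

8

The displaced element is "the curator" (word 2).
It is linked across 2 clause boundaries (that → Ø).
It functions as the subject of "wondered", so the gap sits immediately after word 8 ("mentioned").
Base order: Chen assumed that that director mentioned that the curator had wondered if Dana complained about the parcel at the hearing last week.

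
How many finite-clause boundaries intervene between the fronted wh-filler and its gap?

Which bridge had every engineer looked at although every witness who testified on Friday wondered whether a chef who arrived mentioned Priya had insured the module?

"which bridge" originates inside the matrix clause — no clause boundary is crossed.

0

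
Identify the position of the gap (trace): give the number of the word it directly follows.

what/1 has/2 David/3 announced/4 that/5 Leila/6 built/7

The displaced element is "what" (word 1).
It is linked across 1 clause boundary (that).
It functions as the direct object of "built", so the gap sits immediately after word 7 ("built").
Base order: David has announced that Leila built what.

7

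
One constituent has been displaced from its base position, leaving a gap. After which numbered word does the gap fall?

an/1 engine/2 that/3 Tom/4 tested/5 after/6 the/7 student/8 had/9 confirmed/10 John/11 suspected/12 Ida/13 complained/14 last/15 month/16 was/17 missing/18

5

The displaced element is "an engine" (word 2).
It functions as the direct object of "tested", so the gap sits immediately after word 5 ("tested").
Base order: Tom tested an engine after the student had confirmed John suspected Ida complained last month.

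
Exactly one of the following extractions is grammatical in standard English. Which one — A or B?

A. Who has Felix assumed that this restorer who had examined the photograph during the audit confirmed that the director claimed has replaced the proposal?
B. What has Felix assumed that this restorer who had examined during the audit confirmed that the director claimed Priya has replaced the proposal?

A

In B, the wh-phrase is extracted from inside a complex-NP island (relative clause) (introduced by "who"), which blocks movement.
In A, the extraction path crosses only that-complement boundaries, which are transparent.
So A is grammatical.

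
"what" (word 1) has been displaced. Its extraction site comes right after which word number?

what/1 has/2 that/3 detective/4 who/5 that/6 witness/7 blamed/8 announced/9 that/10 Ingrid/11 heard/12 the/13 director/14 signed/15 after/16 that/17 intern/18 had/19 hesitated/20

15

The displaced element is "what" (word 1).
It is linked across 2 clause boundaries (that → Ø).
It functions as the direct object of "signed", so the gap sits immediately after word 15 ("signed").
Base order: That detective who that witness blamed has announced that Ingrid heard the director signed what after that intern had hesitated.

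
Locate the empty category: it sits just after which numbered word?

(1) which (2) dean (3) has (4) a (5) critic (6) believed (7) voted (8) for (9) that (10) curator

6

The displaced element is "which dean" (word 2).
It is linked across 1 clause boundary (Ø).
It functions as the subject of "voted", so the gap sits immediately after word 6 ("believed").
Base order: A critic has believed which dean voted for that curator.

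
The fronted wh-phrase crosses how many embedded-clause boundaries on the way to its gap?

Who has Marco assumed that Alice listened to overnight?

"who" is extracted from the PP object of "listened".
Boundaries crossed, outermost first: [that] — 1 in total.

1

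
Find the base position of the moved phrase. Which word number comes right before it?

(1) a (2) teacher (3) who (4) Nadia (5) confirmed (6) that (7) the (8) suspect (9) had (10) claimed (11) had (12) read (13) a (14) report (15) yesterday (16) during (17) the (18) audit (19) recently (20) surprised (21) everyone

The displaced element is "a teacher" (word 2).
It is linked across 2 clause boundaries (that → Ø).
It functions as the subject of "read", so the gap sits immediately after word 10 ("claimed").
Base order: Nadia confirmed that the suspect had claimed a teacher had read a report yesterday during the audit recently.

10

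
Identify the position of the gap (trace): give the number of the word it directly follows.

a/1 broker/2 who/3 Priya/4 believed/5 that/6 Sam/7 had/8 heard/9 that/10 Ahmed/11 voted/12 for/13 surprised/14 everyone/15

The displaced element is "a broker" (word 2).
It is linked across 2 clause boundaries (that → that).
It functions as the object of the preposition "for" of "voted", so the gap sits immediately after word 13 ("for").
Base order: Priya believed that Sam had heard that Ahmed voted for a broker.

13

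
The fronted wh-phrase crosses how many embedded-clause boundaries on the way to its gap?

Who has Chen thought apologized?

"who" is extracted from the subject of "apologized".
Boundaries crossed, outermost first: [Ø] — 1 in total.

1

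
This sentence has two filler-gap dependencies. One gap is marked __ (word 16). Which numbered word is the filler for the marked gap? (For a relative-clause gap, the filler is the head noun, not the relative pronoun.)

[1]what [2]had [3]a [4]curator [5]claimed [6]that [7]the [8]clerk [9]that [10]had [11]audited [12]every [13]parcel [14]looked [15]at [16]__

The marked gap is the object of the preposition "at" of "looked".
Its filler is the fronted wh-phrase "what", at word 1.
(The other dependency links word 8 to a gap after word 9.)

1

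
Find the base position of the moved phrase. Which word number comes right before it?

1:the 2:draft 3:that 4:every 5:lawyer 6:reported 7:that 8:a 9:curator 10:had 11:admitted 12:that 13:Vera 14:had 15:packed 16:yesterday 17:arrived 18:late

15

The displaced element is "the draft" (word 2).
It is linked across 2 clause boundaries (that → that).
It functions as the direct object of "packed", so the gap sits immediately after word 15 ("packed").
Base order: Every lawyer reported that a curator had admitted that Vera had packed the draft yesterday.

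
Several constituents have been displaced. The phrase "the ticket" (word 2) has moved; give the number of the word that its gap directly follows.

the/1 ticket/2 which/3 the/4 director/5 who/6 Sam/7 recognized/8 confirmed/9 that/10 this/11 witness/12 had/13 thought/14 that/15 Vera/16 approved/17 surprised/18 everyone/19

17

The displaced element is "the ticket" (word 2).
It is linked across 2 clause boundaries (that → that).
It functions as the direct object of "approved", so the gap sits immediately after word 17 ("approved").
Base order: The director who Sam recognized confirmed that this witness had thought that Vera approved the ticket.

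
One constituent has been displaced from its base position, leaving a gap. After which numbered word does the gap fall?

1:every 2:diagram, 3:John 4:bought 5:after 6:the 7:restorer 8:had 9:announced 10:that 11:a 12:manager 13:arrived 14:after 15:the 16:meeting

The displaced element is "every diagram" (word 2).
It functions as the direct object of "bought", so the gap sits immediately after word 4 ("bought").
Base order: John bought every diagram after the restorer had announced that a manager arrived after the meeting.

4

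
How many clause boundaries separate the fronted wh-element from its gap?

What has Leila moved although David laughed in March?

"what" originates inside the matrix clause — no clause boundary is crossed.

0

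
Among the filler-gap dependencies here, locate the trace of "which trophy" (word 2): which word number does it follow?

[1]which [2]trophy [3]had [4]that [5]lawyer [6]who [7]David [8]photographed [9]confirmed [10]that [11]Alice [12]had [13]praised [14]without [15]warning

The displaced element is "which trophy" (word 2).
It is linked across 1 clause boundary (that).
It functions as the direct object of "praised", so the gap sits immediately after word 13 ("praised").
Base order: That lawyer who David photographed had confirmed that Alice had praised which trophy without warning.

13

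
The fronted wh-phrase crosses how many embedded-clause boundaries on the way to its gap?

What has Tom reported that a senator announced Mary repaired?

"what" is extracted from the object of "repaired".
Boundaries crossed, outermost first: [that], [Ø] — 2 in total.

2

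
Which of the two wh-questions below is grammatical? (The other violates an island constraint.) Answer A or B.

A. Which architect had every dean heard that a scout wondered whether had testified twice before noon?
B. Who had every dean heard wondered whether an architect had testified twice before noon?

B

In A, the wh-phrase is extracted from inside a wh-island (introduced by "whether"), which blocks movement.
In B, the extraction path crosses only that-complement boundaries, which are transparent.
So B is grammatical.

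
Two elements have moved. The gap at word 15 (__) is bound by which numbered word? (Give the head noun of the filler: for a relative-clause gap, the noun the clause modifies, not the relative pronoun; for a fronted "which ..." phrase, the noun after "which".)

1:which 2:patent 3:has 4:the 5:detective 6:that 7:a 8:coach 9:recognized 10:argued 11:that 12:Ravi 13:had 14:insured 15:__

The marked gap is the direct object of "insured".
Its filler is the fronted wh-phrase "which patent", at word 2.
(The other dependency links word 5 to a gap after word 9.)

2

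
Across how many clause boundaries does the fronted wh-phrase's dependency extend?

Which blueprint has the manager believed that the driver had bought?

"which blueprint" is extracted from the object of "bought".
Boundaries crossed, outermost first: [that] — 1 in total.

1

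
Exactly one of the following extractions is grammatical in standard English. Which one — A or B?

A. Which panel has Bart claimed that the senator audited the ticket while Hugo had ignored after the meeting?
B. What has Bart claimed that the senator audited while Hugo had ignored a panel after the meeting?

In A, the wh-phrase is extracted from inside an adjunct island (introduced by "while"), which blocks movement.
In B, the extraction path crosses only that-complement boundaries, which are transparent.
So B is grammatical.

B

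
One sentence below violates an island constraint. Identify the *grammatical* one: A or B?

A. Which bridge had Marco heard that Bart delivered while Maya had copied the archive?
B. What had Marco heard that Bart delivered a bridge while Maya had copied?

In B, the wh-phrase is extracted from inside an adjunct island (introduced by "while"), which blocks movement.
In A, the extraction path crosses only that-complement boundaries, which are transparent.
So A is grammatical.

A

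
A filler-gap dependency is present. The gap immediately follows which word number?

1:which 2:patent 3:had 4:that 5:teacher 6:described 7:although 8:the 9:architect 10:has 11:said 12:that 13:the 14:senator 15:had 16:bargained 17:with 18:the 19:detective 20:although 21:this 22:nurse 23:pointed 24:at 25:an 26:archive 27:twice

The displaced element is "which patent" (word 2).
It functions as the direct object of "described", so the gap sits immediately after word 6 ("described").
Base order: That teacher had described which patent although the architect has said that the senator had bargained with the detective although this nurse pointed at an archive twice.

6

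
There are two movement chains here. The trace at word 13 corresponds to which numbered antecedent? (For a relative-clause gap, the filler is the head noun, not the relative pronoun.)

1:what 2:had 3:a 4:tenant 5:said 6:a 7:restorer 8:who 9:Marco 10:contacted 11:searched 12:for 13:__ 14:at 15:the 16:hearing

1

The marked gap is the object of the preposition "for" of "searched".
Its filler is the fronted wh-phrase "what", at word 1.
(The other dependency links word 7 to a gap after word 10.)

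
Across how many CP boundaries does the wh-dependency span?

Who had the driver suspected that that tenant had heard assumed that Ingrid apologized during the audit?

"who" is extracted from the subject of "assumed".
Boundaries crossed, outermost first: [that], [Ø] — 2 in total.

2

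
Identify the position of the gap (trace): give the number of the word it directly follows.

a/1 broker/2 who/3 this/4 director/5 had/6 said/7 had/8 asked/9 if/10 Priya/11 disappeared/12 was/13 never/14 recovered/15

The displaced element is "a broker" (word 2).
It is linked across 1 clause boundary (Ø).
It functions as the subject of "asked", so the gap sits immediately after word 7 ("said").
Base order: This director had said a broker had asked if Priya disappeared.

7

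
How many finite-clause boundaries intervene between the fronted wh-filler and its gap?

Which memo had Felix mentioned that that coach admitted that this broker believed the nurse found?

"which memo" is extracted from the object of "found".
Boundaries crossed, outermost first: [that], [that], [Ø] — 3 in total.

3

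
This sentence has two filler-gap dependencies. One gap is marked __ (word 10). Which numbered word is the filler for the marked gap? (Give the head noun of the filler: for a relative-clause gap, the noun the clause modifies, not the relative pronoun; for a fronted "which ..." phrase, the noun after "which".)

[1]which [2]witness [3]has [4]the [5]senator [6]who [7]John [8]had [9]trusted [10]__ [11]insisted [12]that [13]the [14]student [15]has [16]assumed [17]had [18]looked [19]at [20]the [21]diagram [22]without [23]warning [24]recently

The marked gap is inside the relative clause, the direct object of "trusted".
Its filler is the head noun "senator" (via "who"), at word 5.
(The other dependency links word 2 to a gap after word 16.)

5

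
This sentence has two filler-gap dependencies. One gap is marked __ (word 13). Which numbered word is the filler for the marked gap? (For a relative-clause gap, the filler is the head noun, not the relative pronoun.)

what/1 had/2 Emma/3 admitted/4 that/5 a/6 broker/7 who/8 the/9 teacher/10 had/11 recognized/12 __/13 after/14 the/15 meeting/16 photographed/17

7

The marked gap is inside the relative clause, the direct object of "recognized".
Its filler is the head noun "broker" (via "who"), at word 7.
(The other dependency links word 1 to a gap after word 17.)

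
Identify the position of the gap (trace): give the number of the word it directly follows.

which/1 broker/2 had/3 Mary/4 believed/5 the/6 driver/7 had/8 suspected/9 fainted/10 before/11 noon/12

The displaced element is "which broker" (word 2).
It is linked across 2 clause boundaries (Ø → Ø).
It functions as the subject of "fainted", so the gap sits immediately after word 9 ("suspected").
Base order: Mary had believed the driver had suspected that which broker fainted before noon.

9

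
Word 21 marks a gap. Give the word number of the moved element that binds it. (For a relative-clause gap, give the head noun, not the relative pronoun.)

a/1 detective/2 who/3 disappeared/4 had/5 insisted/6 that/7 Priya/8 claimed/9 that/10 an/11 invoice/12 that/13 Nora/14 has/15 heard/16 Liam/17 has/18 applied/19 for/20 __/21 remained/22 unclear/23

12

The gap at 21 is the prepositional object of "applied", inside a relative clause.
The relative pronoun is "that" (word 13); it is bound by the head noun immediately before it.
Its filler is the head noun "invoice", at word 12.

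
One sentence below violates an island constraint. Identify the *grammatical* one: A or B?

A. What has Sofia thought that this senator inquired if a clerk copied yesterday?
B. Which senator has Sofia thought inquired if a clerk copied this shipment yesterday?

In A, the wh-phrase is extracted from inside a wh-island (introduced by "if"), which blocks movement.
In B, the extraction path crosses only that-complement boundaries, which are transparent.
So B is grammatical.

B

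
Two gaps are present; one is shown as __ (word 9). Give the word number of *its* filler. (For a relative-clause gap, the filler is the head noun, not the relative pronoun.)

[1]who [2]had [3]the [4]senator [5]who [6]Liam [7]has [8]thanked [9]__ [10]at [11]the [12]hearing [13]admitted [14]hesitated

4

The marked gap is inside the relative clause, the direct object of "thanked".
Its filler is the head noun "senator" (via "who"), at word 4.
(The other dependency links word 1 to a gap after word 13.)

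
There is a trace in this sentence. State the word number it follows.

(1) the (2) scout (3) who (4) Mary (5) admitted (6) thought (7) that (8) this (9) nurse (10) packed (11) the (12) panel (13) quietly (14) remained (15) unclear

5

The displaced element is "the scout" (word 2).
It is linked across 1 clause boundary (Ø).
It functions as the subject of "thought", so the gap sits immediately after word 5 ("admitted").
Base order: Mary admitted that the scout thought that this nurse packed the panel quietly.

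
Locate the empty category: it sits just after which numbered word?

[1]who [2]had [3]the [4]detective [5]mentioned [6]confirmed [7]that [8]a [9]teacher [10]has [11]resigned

The displaced element is "who" (word 1).
It is linked across 1 clause boundary (Ø).
It functions as the subject of "confirmed", so the gap sits immediately after word 5 ("mentioned").
Base order: The detective had mentioned that who confirmed that a teacher has resigned.

5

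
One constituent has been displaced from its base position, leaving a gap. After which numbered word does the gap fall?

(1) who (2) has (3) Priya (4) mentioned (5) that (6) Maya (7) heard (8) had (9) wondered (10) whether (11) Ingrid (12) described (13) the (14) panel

The displaced element is "who" (word 1).
It is linked across 2 clause boundaries (that → Ø).
It functions as the subject of "wondered", so the gap sits immediately after word 7 ("heard").
Base order: Priya has mentioned that Maya heard that who had wondered whether Ingrid described the panel.

7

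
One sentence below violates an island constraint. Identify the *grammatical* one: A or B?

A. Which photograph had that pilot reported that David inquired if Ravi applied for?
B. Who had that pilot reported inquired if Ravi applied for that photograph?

B

In A, the wh-phrase is extracted from inside a wh-island (introduced by "if"), which blocks movement.
In B, the extraction path crosses only that-complement boundaries, which are transparent.
So B is grammatical.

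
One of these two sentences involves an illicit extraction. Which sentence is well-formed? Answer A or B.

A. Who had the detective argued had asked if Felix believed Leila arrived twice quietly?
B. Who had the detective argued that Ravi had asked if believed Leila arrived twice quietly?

In B, the wh-phrase is extracted from inside a wh-island (introduced by "if"), which blocks movement.
In A, the extraction path crosses only that-complement boundaries, which are transparent.
So A is grammatical.

A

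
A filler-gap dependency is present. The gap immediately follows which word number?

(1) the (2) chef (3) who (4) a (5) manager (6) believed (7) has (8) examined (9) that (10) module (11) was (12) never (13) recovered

6

The displaced element is "the chef" (word 2).
It is linked across 1 clause boundary (Ø).
It functions as the subject of "examined", so the gap sits immediately after word 6 ("believed").
Base order: A manager believed that the chef has examined that module.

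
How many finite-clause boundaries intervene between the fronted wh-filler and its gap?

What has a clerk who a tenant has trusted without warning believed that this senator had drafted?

1

"what" is extracted from the object of "drafted".
Boundaries crossed, outermost first: [that] — 1 in total.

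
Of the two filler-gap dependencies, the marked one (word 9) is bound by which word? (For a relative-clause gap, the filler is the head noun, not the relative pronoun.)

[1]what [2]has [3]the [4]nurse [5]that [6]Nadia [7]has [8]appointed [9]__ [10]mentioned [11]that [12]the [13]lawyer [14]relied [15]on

4

The marked gap is inside the relative clause, the direct object of "appointed".
Its filler is the head noun "nurse" (via "that"), at word 4.
(The other dependency links word 1 to a gap after word 15.)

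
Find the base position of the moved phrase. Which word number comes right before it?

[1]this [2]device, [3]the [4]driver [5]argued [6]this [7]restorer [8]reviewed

8

The displaced element is "this device" (word 2).
It is linked across 1 clause boundary (Ø).
It functions as the direct object of "reviewed", so the gap sits immediately after word 8 ("reviewed").
Base order: The driver argued this restorer reviewed this device.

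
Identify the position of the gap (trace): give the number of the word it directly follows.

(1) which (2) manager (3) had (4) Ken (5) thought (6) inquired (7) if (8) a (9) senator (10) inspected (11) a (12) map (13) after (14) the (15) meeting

5

The displaced element is "which manager" (word 2).
It is linked across 1 clause boundary (Ø).
It functions as the subject of "inquired", so the gap sits immediately after word 5 ("thought").
Base order: Ken had thought which manager inquired if a senator inspected a map after the meeting.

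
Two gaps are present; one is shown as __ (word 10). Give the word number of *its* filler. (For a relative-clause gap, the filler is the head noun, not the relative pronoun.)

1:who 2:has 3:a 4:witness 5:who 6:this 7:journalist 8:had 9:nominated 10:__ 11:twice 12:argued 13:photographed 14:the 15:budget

The marked gap is inside the relative clause, the direct object of "nominated".
Its filler is the head noun "witness" (via "who"), at word 4.
(The other dependency links word 1 to a gap after word 12.)

4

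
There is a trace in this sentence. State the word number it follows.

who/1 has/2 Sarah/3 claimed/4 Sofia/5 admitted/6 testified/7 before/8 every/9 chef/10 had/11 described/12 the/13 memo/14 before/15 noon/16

The displaced element is "who" (word 1).
It is linked across 2 clause boundaries (Ø → Ø).
It functions as the subject of "testified", so the gap sits immediately after word 6 ("admitted").
Base order: Sarah has claimed Sofia admitted that who testified before every chef had described the memo before noon.

6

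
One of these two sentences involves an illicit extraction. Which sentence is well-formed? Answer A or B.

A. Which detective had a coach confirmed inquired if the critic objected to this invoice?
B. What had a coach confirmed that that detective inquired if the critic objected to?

A

In B, the wh-phrase is extracted from inside a wh-island (introduced by "if"), which blocks movement.
In A, the extraction path crosses only that-complement boundaries, which are transparent.
So A is grammatical.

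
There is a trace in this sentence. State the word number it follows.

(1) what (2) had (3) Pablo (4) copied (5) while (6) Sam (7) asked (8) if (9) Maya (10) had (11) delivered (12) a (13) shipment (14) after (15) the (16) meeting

The displaced element is "what" (word 1).
It functions as the direct object of "copied", so the gap sits immediately after word 4 ("copied").
Base order: Pablo had copied what while Sam asked if Maya had delivered a shipment after the meeting.

4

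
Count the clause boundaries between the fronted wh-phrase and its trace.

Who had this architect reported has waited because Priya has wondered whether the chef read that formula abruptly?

"who" is extracted from the subject of "waited".
Boundaries crossed, outermost first: [Ø] — 1 in total.

1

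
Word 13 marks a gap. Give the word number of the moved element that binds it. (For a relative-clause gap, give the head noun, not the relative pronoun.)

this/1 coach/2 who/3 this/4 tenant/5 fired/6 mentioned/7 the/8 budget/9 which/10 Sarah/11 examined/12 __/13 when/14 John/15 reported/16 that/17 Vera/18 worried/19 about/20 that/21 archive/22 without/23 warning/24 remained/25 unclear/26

9

The gap at 13 is the object of "examined", inside a relative clause.
The relative pronoun is "which" (word 10); it is bound by the head noun immediately before it.
Its filler is the head noun "budget", at word 9.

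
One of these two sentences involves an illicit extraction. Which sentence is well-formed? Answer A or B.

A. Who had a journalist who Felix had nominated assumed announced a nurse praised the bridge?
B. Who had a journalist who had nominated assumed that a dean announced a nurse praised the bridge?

A

In B, the wh-phrase is extracted from inside a complex-NP island (relative clause) (introduced by "who"), which blocks movement.
In A, the extraction path crosses only that-complement boundaries, which are transparent.
So A is grammatical.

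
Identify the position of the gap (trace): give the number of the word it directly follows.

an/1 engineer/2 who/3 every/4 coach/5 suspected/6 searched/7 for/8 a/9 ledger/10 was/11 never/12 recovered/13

The displaced element is "an engineer" (word 2).
It is linked across 1 clause boundary (Ø).
It functions as the subject of "searched", so the gap sits immediately after word 6 ("suspected").
Base order: Every coach suspected an engineer searched for a ledger.

6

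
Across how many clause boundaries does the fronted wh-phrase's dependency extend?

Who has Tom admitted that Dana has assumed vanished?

"who" is extracted from the subject of "vanished".
Boundaries crossed, outermost first: [that], [Ø] — 2 in total.

2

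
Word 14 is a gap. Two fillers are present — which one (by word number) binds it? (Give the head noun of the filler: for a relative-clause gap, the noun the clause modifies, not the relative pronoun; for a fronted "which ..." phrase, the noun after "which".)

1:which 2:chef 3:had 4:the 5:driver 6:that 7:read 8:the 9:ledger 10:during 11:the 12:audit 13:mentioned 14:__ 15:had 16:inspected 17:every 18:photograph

2

The marked gap is the subject of "inspected".
Its filler is the fronted wh-phrase "which chef", at word 2.
(The other dependency links word 5 to a gap after word 6.)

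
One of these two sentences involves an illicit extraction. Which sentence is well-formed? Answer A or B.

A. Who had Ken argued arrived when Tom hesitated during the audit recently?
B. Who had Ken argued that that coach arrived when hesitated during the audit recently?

In B, the wh-phrase is extracted from inside an adjunct island (introduced by "when"), which blocks movement.
In A, the extraction path crosses only that-complement boundaries, which are transparent.
So A is grammatical.

A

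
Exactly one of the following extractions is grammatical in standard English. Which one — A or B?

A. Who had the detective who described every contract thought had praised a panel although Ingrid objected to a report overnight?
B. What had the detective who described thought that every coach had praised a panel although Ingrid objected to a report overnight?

A

In B, the wh-phrase is extracted from inside a complex-NP island (relative clause) (introduced by "who"), which blocks movement.
In A, the extraction path crosses only that-complement boundaries, which are transparent.
So A is grammatical.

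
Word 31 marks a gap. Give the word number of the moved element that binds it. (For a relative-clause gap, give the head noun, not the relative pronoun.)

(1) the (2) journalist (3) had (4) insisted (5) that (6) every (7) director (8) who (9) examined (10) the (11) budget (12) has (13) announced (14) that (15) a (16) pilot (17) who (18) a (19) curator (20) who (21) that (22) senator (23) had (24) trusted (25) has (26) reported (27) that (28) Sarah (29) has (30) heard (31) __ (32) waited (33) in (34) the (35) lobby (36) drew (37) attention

16

The gap at 31 is the subject of "waited", inside a relative clause.
The relative pronoun is "who" (word 17); it is bound by the head noun immediately before it.
Its filler is the head noun "pilot", at word 16.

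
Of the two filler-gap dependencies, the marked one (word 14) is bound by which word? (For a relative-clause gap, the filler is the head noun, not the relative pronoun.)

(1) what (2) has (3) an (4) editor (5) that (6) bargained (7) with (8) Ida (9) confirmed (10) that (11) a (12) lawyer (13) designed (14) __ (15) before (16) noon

The marked gap is the direct object of "designed".
Its filler is the fronted wh-phrase "what", at word 1.
(The other dependency links word 4 to a gap after word 5.)

1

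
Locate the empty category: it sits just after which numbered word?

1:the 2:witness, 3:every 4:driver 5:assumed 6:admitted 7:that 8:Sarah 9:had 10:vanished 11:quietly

The displaced element is "the witness" (word 2).
It is linked across 1 clause boundary (Ø).
It functions as the subject of "admitted", so the gap sits immediately after word 5 ("assumed").
Base order: Every driver assumed the witness admitted that Sarah had vanished quietly.

5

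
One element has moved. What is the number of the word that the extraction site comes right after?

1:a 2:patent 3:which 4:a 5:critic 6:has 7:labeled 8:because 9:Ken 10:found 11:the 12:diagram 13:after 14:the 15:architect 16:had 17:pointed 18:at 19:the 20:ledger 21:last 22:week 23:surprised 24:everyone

The displaced element is "a patent" (word 2).
It functions as the direct object of "labeled", so the gap sits immediately after word 7 ("labeled").
Base order: A critic has labeled a patent because Ken found the diagram after the architect had pointed at the ledger last week.

7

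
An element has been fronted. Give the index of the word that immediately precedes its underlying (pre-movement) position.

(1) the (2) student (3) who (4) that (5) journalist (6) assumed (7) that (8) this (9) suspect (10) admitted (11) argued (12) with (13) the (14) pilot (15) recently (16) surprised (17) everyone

10

The displaced element is "the student" (word 2).
It is linked across 2 clause boundaries (that → Ø).
It functions as the subject of "argued", so the gap sits immediately after word 10 ("admitted").
Base order: That journalist assumed that this suspect admitted that the student argued with the pilot recently.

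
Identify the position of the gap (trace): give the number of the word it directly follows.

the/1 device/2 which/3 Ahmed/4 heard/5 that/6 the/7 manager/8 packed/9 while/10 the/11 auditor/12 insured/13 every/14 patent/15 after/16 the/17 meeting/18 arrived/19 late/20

The displaced element is "the device" (word 2).
It is linked across 1 clause boundary (that).
It functions as the direct object of "packed", so the gap sits immediately after word 9 ("packed").
Base order: Ahmed heard that the manager packed the device while the auditor insured every patent after the meeting.

9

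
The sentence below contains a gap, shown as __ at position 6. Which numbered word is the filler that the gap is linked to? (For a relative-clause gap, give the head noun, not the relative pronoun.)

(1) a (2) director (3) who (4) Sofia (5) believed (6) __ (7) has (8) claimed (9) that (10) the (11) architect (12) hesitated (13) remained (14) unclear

The gap at 6 is the subject of "claimed", inside a relative clause.
The relative pronoun is "who" (word 3); it is bound by the head noun immediately before it.
Its filler is the head noun "director", at word 2.

2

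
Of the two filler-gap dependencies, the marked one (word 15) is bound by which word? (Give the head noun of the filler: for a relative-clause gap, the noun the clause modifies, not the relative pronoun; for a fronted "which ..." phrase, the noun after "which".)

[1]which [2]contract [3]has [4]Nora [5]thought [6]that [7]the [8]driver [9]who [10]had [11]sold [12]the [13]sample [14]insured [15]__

The marked gap is the direct object of "insured".
Its filler is the fronted wh-phrase "which contract", at word 2.
(The other dependency links word 8 to a gap after word 9.)

2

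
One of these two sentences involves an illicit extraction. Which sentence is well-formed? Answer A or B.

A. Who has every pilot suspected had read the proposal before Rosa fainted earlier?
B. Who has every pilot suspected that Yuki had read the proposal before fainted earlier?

In B, the wh-phrase is extracted from inside an adjunct island (introduced by "before"), which blocks movement.
In A, the extraction path crosses only that-complement boundaries, which are transparent.
So A is grammatical.

A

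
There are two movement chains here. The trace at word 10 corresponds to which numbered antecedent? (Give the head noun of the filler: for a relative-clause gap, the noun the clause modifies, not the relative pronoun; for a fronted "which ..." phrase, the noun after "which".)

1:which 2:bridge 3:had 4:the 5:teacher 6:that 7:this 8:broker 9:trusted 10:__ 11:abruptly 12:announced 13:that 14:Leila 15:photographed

The marked gap is inside the relative clause, the direct object of "trusted".
Its filler is the head noun "teacher" (via "that"), at word 5.
(The other dependency links word 2 to a gap after word 15.)

5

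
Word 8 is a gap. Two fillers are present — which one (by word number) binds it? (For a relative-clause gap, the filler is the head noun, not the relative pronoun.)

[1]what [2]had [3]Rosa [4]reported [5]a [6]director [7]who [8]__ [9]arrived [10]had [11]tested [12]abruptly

6

The marked gap is inside the relative clause, the subject of "arrived".
Its filler is the head noun "director" (via "who"), at word 6.
(The other dependency links word 1 to a gap after word 11.)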